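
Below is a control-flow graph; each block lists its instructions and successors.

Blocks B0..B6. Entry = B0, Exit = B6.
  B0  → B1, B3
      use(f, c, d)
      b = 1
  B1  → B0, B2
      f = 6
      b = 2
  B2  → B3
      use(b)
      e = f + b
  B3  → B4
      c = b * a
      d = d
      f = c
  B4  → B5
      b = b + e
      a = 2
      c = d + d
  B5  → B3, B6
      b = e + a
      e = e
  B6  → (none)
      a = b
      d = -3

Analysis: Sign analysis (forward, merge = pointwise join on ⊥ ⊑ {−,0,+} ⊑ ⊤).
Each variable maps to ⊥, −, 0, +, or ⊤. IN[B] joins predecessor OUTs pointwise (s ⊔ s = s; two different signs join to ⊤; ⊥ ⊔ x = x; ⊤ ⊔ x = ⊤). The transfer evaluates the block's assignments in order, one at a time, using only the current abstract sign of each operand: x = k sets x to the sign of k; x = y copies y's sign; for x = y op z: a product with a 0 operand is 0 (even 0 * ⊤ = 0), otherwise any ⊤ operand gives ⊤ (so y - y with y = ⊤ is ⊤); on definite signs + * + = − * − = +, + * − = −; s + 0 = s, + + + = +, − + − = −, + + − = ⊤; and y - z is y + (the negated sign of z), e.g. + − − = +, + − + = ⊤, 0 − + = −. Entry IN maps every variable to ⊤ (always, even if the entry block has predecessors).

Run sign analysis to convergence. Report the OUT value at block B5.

Converged values:
  B0:   IN=(all ⊤)   OUT={b:+; rest ⊤}
  B1:   IN={b:+; rest ⊤}   OUT={b:+, f:+; rest ⊤}
  B2:   IN={b:+, f:+; rest ⊤}   OUT={b:+, e:+, f:+; rest ⊤}
  B3:   IN=(all ⊤)   OUT=(all ⊤)
  B4:   IN=(all ⊤)   OUT={a:+; rest ⊤}
  B5:   IN={a:+; rest ⊤}   OUT={a:+; rest ⊤}
  B6:   IN={a:+; rest ⊤}   OUT={d:-; rest ⊤}

Merge at B5: IN[B5] = OUT[B4] = {a: +, b: ⊤, c: ⊤, d: ⊤, e: ⊤, f: ⊤}
Applying B5's transfer function to that IN value gives OUT[B5] (row B5 above).

Answer: {a: +, b: ⊤, c: ⊤, d: ⊤, e: ⊤, f: ⊤}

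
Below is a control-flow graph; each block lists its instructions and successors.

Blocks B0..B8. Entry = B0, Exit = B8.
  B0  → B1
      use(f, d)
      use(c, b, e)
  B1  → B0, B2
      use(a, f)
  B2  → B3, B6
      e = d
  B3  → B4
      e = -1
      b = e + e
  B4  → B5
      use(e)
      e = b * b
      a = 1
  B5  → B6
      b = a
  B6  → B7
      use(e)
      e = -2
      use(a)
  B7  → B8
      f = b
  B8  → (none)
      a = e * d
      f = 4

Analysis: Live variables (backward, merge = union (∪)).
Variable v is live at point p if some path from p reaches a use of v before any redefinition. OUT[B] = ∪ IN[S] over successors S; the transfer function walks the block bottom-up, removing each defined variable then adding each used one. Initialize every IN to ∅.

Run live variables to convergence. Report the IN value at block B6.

Fixpoint table:
  B0: | IN={a, b, c, d, e, f} | OUT={a, b, c, d, e, f}
  B1: | IN={a, b, c, d, e, f} | OUT={a, b, c, d, e, f}
  B2: | IN={a, b, d} | OUT={a, b, d, e}
  B3: | IN={d} | OUT={b, d, e}
  B4: | IN={b, d, e} | OUT={a, d, e}
  B5: | IN={a, d, e} | OUT={a, b, d, e}
  B6: | IN={a, b, d, e} | OUT={b, d, e}
  B7: | IN={b, d, e} | OUT={d, e}
  B8: | IN={d, e} | OUT={}

Merge at B6: OUT[B6] = IN[B7] = {b, d, e}
Applying B6's transfer function to that OUT value gives IN[B6] (row B6 above).

Answer: {a, b, d, e}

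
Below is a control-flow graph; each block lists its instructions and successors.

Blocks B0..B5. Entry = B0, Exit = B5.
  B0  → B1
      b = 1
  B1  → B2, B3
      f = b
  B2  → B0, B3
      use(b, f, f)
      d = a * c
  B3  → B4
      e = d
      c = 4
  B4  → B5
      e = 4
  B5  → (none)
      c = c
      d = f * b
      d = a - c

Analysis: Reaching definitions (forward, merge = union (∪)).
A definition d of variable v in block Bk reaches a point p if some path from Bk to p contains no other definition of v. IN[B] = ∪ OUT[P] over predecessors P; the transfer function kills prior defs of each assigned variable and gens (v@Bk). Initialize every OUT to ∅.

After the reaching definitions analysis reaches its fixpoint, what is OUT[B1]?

Answer: {b@B0, d@B2, f@B1}

Derivation:
Fixpoint table:
  B0:   IN={b@B0, d@B2, f@B1}   OUT={b@B0, d@B2, f@B1}
  B1:   IN={b@B0, d@B2, f@B1}   OUT={b@B0, d@B2, f@B1}
  B2:   IN={b@B0, d@B2, f@B1}   OUT={b@B0, d@B2, f@B1}
  B3:   IN={b@B0, d@B2, f@B1}   OUT={b@B0, c@B3, d@B2, e@B3, f@B1}
  B4:   IN={b@B0, c@B3, d@B2, e@B3, f@B1}   OUT={b@B0, c@B3, d@B2, e@B4, f@B1}
  B5:   IN={b@B0, c@B3, d@B2, e@B4, f@B1}   OUT={b@B0, c@B5, d@B5, e@B4, f@B1}

Merge at B1: IN[B1] = OUT[B0] = {b@B0, d@B2, f@B1}
Applying B1's transfer function to that IN value gives OUT[B1] (row B1 above).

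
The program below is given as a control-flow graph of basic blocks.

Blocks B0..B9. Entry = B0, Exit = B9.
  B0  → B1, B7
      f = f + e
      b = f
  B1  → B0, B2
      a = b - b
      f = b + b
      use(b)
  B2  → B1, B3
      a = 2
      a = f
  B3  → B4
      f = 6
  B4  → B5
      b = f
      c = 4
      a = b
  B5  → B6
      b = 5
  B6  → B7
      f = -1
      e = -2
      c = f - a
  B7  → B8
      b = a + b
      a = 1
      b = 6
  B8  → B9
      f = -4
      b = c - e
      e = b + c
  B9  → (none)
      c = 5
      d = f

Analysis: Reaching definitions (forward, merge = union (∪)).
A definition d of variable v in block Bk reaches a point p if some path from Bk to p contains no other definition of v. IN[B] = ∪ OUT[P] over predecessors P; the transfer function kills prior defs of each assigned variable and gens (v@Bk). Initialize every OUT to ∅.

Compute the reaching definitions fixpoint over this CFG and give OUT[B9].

Per-block solution:
  B0: | IN={a@B1, b@B0, f@B1} | OUT={a@B1, b@B0, f@B0}
  B1: | IN={a@B1, a@B2, b@B0, f@B0, f@B1} | OUT={a@B1, b@B0, f@B1}
  B2: | IN={a@B1, b@B0, f@B1} | OUT={a@B2, b@B0, f@B1}
  B3: | IN={a@B2, b@B0, f@B1} | OUT={a@B2, b@B0, f@B3}
  B4: | IN={a@B2, b@B0, f@B3} | OUT={a@B4, b@B4, c@B4, f@B3}
  B5: | IN={a@B4, b@B4, c@B4, f@B3} | OUT={a@B4, b@B5, c@B4, f@B3}
  B6: | IN={a@B4, b@B5, c@B4, f@B3} | OUT={a@B4, b@B5, c@B6, e@B6, f@B6}
  B7: | IN={a@B1, a@B4, b@B0, b@B5, c@B6, e@B6, f@B0, f@B6} | OUT={a@B7, b@B7, c@B6, e@B6, f@B0, f@B6}
  B8: | IN={a@B7, b@B7, c@B6, e@B6, f@B0, f@B6} | OUT={a@B7, b@B8, c@B6, e@B8, f@B8}
  B9: | IN={a@B7, b@B8, c@B6, e@B8, f@B8} | OUT={a@B7, b@B8, c@B9, d@B9, e@B8, f@B8}

Merge at B9: IN[B9] = OUT[B8] = {a@B7, b@B8, c@B6, e@B8, f@B8}
Applying B9's transfer function to that IN value gives OUT[B9] (row B9 above).

Answer: {a@B7, b@B8, c@B9, d@B9, e@B8, f@B8}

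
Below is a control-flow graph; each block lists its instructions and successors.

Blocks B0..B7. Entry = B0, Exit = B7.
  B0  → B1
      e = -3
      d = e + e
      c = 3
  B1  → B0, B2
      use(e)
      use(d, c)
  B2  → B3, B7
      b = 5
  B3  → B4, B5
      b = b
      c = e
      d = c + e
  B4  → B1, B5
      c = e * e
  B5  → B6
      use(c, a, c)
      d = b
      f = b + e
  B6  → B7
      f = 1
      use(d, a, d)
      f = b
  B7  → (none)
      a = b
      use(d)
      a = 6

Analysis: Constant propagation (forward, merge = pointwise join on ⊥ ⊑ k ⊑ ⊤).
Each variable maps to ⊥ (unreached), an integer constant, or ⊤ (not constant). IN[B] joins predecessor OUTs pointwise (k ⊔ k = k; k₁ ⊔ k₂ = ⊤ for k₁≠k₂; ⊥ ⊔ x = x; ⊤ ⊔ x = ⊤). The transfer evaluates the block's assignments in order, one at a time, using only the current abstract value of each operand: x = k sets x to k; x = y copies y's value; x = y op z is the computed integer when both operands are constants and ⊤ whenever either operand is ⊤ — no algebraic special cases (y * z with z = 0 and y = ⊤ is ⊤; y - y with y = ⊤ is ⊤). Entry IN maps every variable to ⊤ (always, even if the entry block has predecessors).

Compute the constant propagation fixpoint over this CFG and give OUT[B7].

Converged values:
  B0:   IN=(all ⊤)   OUT={c:3, d:-6, e:-3; rest ⊤}
  B1:   IN={d:-6, e:-3; rest ⊤}   OUT={d:-6, e:-3; rest ⊤}
  B2:   IN={d:-6, e:-3; rest ⊤}   OUT={b:5, d:-6, e:-3; rest ⊤}
  B3:   IN={b:5, d:-6, e:-3; rest ⊤}   OUT={b:5, c:-3, d:-6, e:-3; rest ⊤}
  B4:   IN={b:5, c:-3, d:-6, e:-3; rest ⊤}   OUT={b:5, c:9, d:-6, e:-3; rest ⊤}
  B5:   IN={b:5, d:-6, e:-3; rest ⊤}   OUT={b:5, d:5, e:-3, f:2; rest ⊤}
  B6:   IN={b:5, d:5, e:-3, f:2; rest ⊤}   OUT={b:5, d:5, e:-3, f:5; rest ⊤}
  B7:   IN={b:5, e:-3; rest ⊤}   OUT={a:6, b:5, e:-3; rest ⊤}

Merge at B7: IN[B7] = OUT[B2] ⊔ OUT[B6] = {a: ⊤, b: 5, c: ⊤, d: ⊤, e: -3, f: ⊤}
Applying B7's transfer function to that IN value gives OUT[B7] (row B7 above).

Answer: {a: 6, b: 5, c: ⊤, d: ⊤, e: -3, f: ⊤}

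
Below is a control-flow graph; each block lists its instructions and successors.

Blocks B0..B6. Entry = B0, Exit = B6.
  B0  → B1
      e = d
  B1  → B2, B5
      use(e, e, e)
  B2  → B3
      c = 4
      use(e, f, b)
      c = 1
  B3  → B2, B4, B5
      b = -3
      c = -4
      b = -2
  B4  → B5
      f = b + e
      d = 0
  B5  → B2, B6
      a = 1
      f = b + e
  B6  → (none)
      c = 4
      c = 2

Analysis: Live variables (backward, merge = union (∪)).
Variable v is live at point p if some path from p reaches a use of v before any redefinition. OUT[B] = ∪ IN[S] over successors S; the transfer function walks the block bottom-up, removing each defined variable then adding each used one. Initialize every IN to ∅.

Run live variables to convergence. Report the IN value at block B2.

Fixpoint table:
  B0:   IN={b, d, f}   OUT={b, e, f}
  B1:   IN={b, e, f}   OUT={b, e, f}
  B2:   IN={b, e, f}   OUT={e, f}
  B3:   IN={e, f}   OUT={b, e, f}
  B4:   IN={b, e}   OUT={b, e}
  B5:   IN={b, e}   OUT={b, e, f}
  B6:   IN={}   OUT={}

Merge at B2: OUT[B2] = IN[B3] = {e, f}
Applying B2's transfer function to that OUT value gives IN[B2] (row B2 above).

Answer: {b, e, f}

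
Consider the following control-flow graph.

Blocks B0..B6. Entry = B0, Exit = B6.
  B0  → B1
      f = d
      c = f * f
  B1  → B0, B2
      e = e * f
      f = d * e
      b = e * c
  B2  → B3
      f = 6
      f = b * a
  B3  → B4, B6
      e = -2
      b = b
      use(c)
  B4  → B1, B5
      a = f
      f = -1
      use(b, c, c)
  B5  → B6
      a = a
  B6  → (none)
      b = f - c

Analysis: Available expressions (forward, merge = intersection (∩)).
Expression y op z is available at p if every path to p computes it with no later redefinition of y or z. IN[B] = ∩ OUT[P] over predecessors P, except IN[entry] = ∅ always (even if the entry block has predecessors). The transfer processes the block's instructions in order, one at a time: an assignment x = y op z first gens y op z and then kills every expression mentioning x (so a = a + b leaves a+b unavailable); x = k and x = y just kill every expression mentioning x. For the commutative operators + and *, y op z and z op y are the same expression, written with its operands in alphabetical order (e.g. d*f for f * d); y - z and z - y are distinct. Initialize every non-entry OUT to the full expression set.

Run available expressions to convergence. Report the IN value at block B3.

Fixpoint table:
  B0:  IN={}  OUT={f*f}
  B1:  IN={}  OUT={c*e, d*e}
  B2:  IN={c*e, d*e}  OUT={a*b, c*e, d*e}
  B3:  IN={a*b, c*e, d*e}  OUT={}
  B4:  IN={}  OUT={}
  B5:  IN={}  OUT={}
  B6:  IN={}  OUT={f-c}

Merge at B3: IN[B3] = OUT[B2] = {a*b, c*e, d*e}

Answer: {a*b, c*e, d*e}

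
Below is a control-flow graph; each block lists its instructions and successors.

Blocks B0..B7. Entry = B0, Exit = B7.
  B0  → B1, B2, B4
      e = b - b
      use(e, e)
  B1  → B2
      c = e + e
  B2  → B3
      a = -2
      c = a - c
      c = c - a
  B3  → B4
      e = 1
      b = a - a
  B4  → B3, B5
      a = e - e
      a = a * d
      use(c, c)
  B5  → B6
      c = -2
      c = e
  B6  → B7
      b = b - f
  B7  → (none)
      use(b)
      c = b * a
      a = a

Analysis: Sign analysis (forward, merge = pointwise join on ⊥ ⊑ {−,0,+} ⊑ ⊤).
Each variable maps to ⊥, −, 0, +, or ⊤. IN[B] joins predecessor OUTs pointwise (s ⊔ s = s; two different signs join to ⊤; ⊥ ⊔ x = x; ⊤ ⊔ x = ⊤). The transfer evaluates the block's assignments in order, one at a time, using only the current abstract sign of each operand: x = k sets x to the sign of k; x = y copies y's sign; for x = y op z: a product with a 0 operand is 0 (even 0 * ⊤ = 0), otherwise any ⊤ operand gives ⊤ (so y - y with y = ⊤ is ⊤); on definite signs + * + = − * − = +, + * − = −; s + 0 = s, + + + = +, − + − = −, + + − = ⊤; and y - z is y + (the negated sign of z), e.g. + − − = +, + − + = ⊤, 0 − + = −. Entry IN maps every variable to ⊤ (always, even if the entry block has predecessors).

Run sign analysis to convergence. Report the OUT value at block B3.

Answer: {a: ⊤, b: ⊤, c: ⊤, d: ⊤, e: +, f: ⊤}

Trace:
Converged values:
  B0: | IN=(all ⊤) | OUT=(all ⊤)
  B1: | IN=(all ⊤) | OUT=(all ⊤)
  B2: | IN=(all ⊤) | OUT={a:-; rest ⊤}
  B3: | IN=(all ⊤) | OUT={e:+; rest ⊤}
  B4: | IN=(all ⊤) | OUT=(all ⊤)
  B5: | IN=(all ⊤) | OUT=(all ⊤)
  B6: | IN=(all ⊤) | OUT=(all ⊤)
  B7: | IN=(all ⊤) | OUT=(all ⊤)

Merge at B3: IN[B3] = OUT[B2] ⊔ OUT[B4] = {a: ⊤, b: ⊤, c: ⊤, d: ⊤, e: ⊤, f: ⊤}
Applying B3's transfer function to that IN value gives OUT[B3] (row B3 above).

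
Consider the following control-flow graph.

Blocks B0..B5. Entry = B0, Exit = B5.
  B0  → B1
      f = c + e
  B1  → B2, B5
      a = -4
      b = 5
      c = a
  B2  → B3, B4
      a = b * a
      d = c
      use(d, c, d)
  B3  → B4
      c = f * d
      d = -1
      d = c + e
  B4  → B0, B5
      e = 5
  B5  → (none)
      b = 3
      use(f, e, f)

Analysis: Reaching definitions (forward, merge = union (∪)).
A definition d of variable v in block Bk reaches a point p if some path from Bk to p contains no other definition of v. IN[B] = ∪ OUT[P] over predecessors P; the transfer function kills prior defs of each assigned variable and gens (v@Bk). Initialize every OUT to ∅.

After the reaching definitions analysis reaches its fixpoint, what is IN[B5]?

Answer: {a@B1, a@B2, b@B1, c@B1, c@B3, d@B2, d@B3, e@B4, f@B0}

Trace:
Converged values:
  B0:   IN={a@B2, b@B1, c@B1, c@B3, d@B2, d@B3, e@B4, f@B0}   OUT={a@B2, b@B1, c@B1, c@B3, d@B2, d@B3, e@B4, f@B0}
  B1:   IN={a@B2, b@B1, c@B1, c@B3, d@B2, d@B3, e@B4, f@B0}   OUT={a@B1, b@B1, c@B1, d@B2, d@B3, e@B4, f@B0}
  B2:   IN={a@B1, b@B1, c@B1, d@B2, d@B3, e@B4, f@B0}   OUT={a@B2, b@B1, c@B1, d@B2, e@B4, f@B0}
  B3:   IN={a@B2, b@B1, c@B1, d@B2, e@B4, f@B0}   OUT={a@B2, b@B1, c@B3, d@B3, e@B4, f@B0}
  B4:   IN={a@B2, b@B1, c@B1, c@B3, d@B2, d@B3, e@B4, f@B0}   OUT={a@B2, b@B1, c@B1, c@B3, d@B2, d@B3, e@B4, f@B0}
  B5:   IN={a@B1, a@B2, b@B1, c@B1, c@B3, d@B2, d@B3, e@B4, f@B0}   OUT={a@B1, a@B2, b@B5, c@B1, c@B3, d@B2, d@B3, e@B4, f@B0}

Merge at B5: IN[B5] = OUT[B1] ⊔ OUT[B4] = {a@B1, a@B2, b@B1, c@B1, c@B3, d@B2, d@B3, e@B4, f@B0}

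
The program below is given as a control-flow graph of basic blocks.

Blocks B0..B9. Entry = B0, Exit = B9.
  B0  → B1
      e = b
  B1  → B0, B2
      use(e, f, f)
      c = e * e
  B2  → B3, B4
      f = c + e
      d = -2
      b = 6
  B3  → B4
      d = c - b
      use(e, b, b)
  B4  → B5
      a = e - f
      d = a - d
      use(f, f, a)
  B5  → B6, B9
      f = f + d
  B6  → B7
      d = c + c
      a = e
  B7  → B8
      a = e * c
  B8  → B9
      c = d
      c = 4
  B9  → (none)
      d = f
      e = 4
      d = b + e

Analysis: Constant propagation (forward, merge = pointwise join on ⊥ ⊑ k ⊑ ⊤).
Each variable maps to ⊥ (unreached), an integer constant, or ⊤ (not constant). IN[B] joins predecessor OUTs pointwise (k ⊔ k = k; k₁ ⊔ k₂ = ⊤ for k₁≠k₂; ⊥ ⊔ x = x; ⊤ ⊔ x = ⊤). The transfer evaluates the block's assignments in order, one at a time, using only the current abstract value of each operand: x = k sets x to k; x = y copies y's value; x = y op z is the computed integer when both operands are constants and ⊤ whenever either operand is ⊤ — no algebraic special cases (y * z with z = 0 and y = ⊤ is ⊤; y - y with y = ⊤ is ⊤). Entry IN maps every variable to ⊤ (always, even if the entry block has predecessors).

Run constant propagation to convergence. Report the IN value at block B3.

Converged values:
  B0:  IN=(all ⊤)  OUT=(all ⊤)
  B1:  IN=(all ⊤)  OUT=(all ⊤)
  B2:  IN=(all ⊤)  OUT={b:6, d:-2; rest ⊤}
  B3:  IN={b:6, d:-2; rest ⊤}  OUT={b:6; rest ⊤}
  B4:  IN={b:6; rest ⊤}  OUT={b:6; rest ⊤}
  B5:  IN={b:6; rest ⊤}  OUT={b:6; rest ⊤}
  B6:  IN={b:6; rest ⊤}  OUT={b:6; rest ⊤}
  B7:  IN={b:6; rest ⊤}  OUT={b:6; rest ⊤}
  B8:  IN={b:6; rest ⊤}  OUT={b:6, c:4; rest ⊤}
  B9:  IN={b:6; rest ⊤}  OUT={b:6, d:10, e:4; rest ⊤}

Merge at B3: IN[B3] = OUT[B2] = {a: ⊤, b: 6, c: ⊤, d: -2, e: ⊤, f: ⊤}

Answer: {a: ⊤, b: 6, c: ⊤, d: -2, e: ⊤, f: ⊤}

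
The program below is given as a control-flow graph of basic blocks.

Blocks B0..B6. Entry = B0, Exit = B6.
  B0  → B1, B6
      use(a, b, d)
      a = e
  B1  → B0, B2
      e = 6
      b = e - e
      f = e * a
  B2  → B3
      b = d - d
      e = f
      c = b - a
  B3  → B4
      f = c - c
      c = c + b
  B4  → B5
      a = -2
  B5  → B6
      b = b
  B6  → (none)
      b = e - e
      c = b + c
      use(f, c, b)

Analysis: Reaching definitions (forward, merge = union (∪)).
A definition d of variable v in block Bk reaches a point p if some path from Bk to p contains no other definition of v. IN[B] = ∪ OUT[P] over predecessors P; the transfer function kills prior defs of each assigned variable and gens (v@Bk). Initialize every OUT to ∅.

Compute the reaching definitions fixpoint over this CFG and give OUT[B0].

Fixpoint table:
  B0:  IN={a@B0, b@B1, e@B1, f@B1}  OUT={a@B0, b@B1, e@B1, f@B1}
  B1:  IN={a@B0, b@B1, e@B1, f@B1}  OUT={a@B0, b@B1, e@B1, f@B1}
  B2:  IN={a@B0, b@B1, e@B1, f@B1}  OUT={a@B0, b@B2, c@B2, e@B2, f@B1}
  B3:  IN={a@B0, b@B2, c@B2, e@B2, f@B1}  OUT={a@B0, b@B2, c@B3, e@B2, f@B3}
  B4:  IN={a@B0, b@B2, c@B3, e@B2, f@B3}  OUT={a@B4, b@B2, c@B3, e@B2, f@B3}
  B5:  IN={a@B4, b@B2, c@B3, e@B2, f@B3}  OUT={a@B4, b@B5, c@B3, e@B2, f@B3}
  B6:  IN={a@B0, a@B4, b@B1, b@B5, c@B3, e@B1, e@B2, f@B1, f@B3}  OUT={a@B0, a@B4, b@B6, c@B6, e@B1, e@B2, f@B1, f@B3}

Merge at B0 (entry node, so the boundary value {} is joined with the incoming edge(s)): IN[B0] = {} ⊔ OUT[B1] = {a@B0, b@B1, e@B1, f@B1}
Applying B0's transfer function to that IN value gives OUT[B0] (row B0 above).

Answer: {a@B0, b@B1, e@B1, f@B1}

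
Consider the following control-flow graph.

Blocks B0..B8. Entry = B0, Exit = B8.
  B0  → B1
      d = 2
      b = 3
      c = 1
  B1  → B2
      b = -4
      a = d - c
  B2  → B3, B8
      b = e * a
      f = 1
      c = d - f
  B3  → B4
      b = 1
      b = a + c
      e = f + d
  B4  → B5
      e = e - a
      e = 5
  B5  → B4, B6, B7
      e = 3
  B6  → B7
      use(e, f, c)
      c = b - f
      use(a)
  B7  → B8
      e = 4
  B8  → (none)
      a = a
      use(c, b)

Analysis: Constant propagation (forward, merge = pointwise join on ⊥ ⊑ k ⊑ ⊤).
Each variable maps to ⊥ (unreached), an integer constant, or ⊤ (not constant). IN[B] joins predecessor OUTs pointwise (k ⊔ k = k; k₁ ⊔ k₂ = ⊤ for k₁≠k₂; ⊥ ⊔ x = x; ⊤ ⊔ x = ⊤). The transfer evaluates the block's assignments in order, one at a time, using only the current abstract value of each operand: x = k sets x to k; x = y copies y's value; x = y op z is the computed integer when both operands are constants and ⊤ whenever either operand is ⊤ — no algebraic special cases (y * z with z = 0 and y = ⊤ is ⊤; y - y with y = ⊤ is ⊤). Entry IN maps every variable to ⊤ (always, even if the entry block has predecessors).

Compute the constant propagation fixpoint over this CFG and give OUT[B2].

Answer: {a: 1, b: ⊤, c: 1, d: 2, e: ⊤, f: 1}

Derivation:
Fixpoint table:
  B0:  IN=(all ⊤)  OUT={b:3, c:1, d:2; rest ⊤}
  B1:  IN={b:3, c:1, d:2; rest ⊤}  OUT={a:1, b:-4, c:1, d:2; rest ⊤}
  B2:  IN={a:1, b:-4, c:1, d:2; rest ⊤}  OUT={a:1, c:1, d:2, f:1; rest ⊤}
  B3:  IN={a:1, c:1, d:2, f:1; rest ⊤}  OUT={a:1, b:2, c:1, d:2, e:3, f:1; rest ⊤}
  B4:  IN={a:1, b:2, c:1, d:2, e:3, f:1; rest ⊤}  OUT={a:1, b:2, c:1, d:2, e:5, f:1; rest ⊤}
  B5:  IN={a:1, b:2, c:1, d:2, e:5, f:1; rest ⊤}  OUT={a:1, b:2, c:1, d:2, e:3, f:1; rest ⊤}
  B6:  IN={a:1, b:2, c:1, d:2, e:3, f:1; rest ⊤}  OUT={a:1, b:2, c:1, d:2, e:3, f:1; rest ⊤}
  B7:  IN={a:1, b:2, c:1, d:2, e:3, f:1; rest ⊤}  OUT={a:1, b:2, c:1, d:2, e:4, f:1; rest ⊤}
  B8:  IN={a:1, c:1, d:2, f:1; rest ⊤}  OUT={a:1, c:1, d:2, f:1; rest ⊤}

Merge at B2: IN[B2] = OUT[B1] = {a: 1, b: -4, c: 1, d: 2, e: ⊤, f: ⊤}
Applying B2's transfer function to that IN value gives OUT[B2] (row B2 above).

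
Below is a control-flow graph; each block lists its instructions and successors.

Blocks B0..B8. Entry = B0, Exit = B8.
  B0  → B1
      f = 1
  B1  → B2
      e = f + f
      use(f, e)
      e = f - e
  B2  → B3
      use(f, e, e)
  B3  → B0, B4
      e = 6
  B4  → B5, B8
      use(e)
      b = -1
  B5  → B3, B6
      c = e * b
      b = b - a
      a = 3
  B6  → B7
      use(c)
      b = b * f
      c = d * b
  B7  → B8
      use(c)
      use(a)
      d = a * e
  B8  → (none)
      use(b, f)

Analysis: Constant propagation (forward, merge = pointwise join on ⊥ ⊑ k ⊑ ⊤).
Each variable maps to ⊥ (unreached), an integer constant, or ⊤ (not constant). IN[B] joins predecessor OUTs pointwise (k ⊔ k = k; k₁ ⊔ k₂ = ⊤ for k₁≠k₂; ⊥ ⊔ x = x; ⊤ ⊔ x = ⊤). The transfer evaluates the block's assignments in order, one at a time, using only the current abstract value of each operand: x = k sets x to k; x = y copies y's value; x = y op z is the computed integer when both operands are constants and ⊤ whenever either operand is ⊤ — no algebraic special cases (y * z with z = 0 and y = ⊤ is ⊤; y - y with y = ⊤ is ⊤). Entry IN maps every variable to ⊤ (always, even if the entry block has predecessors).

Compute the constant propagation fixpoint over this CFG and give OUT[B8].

Converged values:
  B0:   IN=(all ⊤)   OUT={f:1; rest ⊤}
  B1:   IN={f:1; rest ⊤}   OUT={e:-1, f:1; rest ⊤}
  B2:   IN={e:-1, f:1; rest ⊤}   OUT={e:-1, f:1; rest ⊤}
  B3:   IN={f:1; rest ⊤}   OUT={e:6, f:1; rest ⊤}
  B4:   IN={e:6, f:1; rest ⊤}   OUT={b:-1, e:6, f:1; rest ⊤}
  B5:   IN={b:-1, e:6, f:1; rest ⊤}   OUT={a:3, c:-6, e:6, f:1; rest ⊤}
  B6:   IN={a:3, c:-6, e:6, f:1; rest ⊤}   OUT={a:3, e:6, f:1; rest ⊤}
  B7:   IN={a:3, e:6, f:1; rest ⊤}   OUT={a:3, d:18, e:6, f:1; rest ⊤}
  B8:   IN={e:6, f:1; rest ⊤}   OUT={e:6, f:1; rest ⊤}

Merge at B8: IN[B8] = OUT[B4] ⊔ OUT[B7] = {a: ⊤, b: ⊤, c: ⊤, d: ⊤, e: 6, f: 1}
Applying B8's transfer function to that IN value gives OUT[B8] (row B8 above).

Answer: {a: ⊤, b: ⊤, c: ⊤, d: ⊤, e: 6, f: 1}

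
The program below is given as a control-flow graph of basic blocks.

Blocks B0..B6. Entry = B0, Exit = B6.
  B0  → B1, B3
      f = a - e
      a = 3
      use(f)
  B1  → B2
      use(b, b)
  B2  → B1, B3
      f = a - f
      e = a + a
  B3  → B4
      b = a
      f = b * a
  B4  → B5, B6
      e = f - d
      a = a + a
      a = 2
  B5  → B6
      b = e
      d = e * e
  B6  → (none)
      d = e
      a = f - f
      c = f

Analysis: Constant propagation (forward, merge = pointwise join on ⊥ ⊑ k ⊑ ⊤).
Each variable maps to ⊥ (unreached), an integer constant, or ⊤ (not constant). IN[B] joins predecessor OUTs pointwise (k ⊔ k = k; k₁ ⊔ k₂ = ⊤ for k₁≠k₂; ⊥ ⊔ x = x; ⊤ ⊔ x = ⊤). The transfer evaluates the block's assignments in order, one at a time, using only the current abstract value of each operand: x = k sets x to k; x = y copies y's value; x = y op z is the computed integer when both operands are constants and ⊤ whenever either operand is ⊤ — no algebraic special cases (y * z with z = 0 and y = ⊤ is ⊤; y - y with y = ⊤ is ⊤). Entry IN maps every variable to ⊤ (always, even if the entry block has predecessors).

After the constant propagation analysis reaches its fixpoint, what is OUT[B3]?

Answer: {a: 3, b: 3, c: ⊤, d: ⊤, e: ⊤, f: 9}

Trace:
Per-block solution:
  B0:   IN=(all ⊤)   OUT={a:3; rest ⊤}
  B1:   IN={a:3; rest ⊤}   OUT={a:3; rest ⊤}
  B2:   IN={a:3; rest ⊤}   OUT={a:3, e:6; rest ⊤}
  B3:   IN={a:3; rest ⊤}   OUT={a:3, b:3, f:9; rest ⊤}
  B4:   IN={a:3, b:3, f:9; rest ⊤}   OUT={a:2, b:3, f:9; rest ⊤}
  B5:   IN={a:2, b:3, f:9; rest ⊤}   OUT={a:2, f:9; rest ⊤}
  B6:   IN={a:2, f:9; rest ⊤}   OUT={a:0, c:9, f:9; rest ⊤}

Merge at B3: IN[B3] = OUT[B0] ⊔ OUT[B2] = {a: 3, b: ⊤, c: ⊤, d: ⊤, e: ⊤, f: ⊤}
Applying B3's transfer function to that IN value gives OUT[B3] (row B3 above).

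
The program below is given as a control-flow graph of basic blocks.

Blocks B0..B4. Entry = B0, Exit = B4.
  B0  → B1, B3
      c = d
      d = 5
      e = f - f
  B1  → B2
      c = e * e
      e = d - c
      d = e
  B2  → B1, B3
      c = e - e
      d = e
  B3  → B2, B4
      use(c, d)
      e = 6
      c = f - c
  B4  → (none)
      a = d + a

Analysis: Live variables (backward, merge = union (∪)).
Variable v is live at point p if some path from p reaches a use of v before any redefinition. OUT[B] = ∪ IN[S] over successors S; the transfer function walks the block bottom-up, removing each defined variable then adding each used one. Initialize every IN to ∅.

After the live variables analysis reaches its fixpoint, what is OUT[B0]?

Per-block solution:
  B0: | IN={a, d, f} | OUT={a, c, d, e, f}
  B1: | IN={a, d, e, f} | OUT={a, e, f}
  B2: | IN={a, e, f} | OUT={a, c, d, e, f}
  B3: | IN={a, c, d, f} | OUT={a, d, e, f}
  B4: | IN={a, d} | OUT={}

Merge at B0: OUT[B0] = IN[B1] ⊔ IN[B3] = {a, c, d, e, f}

Answer: {a, c, d, e, f}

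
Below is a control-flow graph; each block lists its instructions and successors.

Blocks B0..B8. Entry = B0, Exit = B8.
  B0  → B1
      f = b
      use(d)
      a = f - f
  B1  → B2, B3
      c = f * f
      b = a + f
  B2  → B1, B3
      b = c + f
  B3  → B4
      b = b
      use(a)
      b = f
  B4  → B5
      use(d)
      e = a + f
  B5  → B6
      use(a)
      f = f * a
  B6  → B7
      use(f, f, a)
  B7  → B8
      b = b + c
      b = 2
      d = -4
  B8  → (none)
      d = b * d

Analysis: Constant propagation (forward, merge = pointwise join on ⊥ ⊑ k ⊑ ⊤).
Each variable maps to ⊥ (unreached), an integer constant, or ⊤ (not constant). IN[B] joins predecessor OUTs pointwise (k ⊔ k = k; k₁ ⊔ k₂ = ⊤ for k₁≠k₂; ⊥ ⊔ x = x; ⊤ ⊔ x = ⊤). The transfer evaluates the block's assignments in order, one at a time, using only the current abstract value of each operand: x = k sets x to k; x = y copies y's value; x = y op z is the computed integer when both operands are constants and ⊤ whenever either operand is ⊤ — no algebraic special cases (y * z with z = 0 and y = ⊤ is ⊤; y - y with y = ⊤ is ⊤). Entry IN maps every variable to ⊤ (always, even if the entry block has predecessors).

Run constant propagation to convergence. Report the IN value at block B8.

Converged values:
  B0: | IN=(all ⊤) | OUT=(all ⊤)
  B1: | IN=(all ⊤) | OUT=(all ⊤)
  B2: | IN=(all ⊤) | OUT=(all ⊤)
  B3: | IN=(all ⊤) | OUT=(all ⊤)
  B4: | IN=(all ⊤) | OUT=(all ⊤)
  B5: | IN=(all ⊤) | OUT=(all ⊤)
  B6: | IN=(all ⊤) | OUT=(all ⊤)
  B7: | IN=(all ⊤) | OUT={b:2, d:-4; rest ⊤}
  B8: | IN={b:2, d:-4; rest ⊤} | OUT={b:2, d:-8; rest ⊤}

Merge at B8: IN[B8] = OUT[B7] = {a: ⊤, b: 2, c: ⊤, d: -4, e: ⊤, f: ⊤}

Answer: {a: ⊤, b: 2, c: ⊤, d: -4, e: ⊤, f: ⊤}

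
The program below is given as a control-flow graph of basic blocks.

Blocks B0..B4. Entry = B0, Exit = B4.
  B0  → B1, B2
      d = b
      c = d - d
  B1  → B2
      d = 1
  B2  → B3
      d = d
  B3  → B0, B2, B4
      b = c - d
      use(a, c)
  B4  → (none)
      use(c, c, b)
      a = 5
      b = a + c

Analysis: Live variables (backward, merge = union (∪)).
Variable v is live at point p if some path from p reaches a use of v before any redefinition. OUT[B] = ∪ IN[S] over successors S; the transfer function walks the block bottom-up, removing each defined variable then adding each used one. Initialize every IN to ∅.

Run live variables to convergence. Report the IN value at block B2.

Answer: {a, c, d}

Working:
Converged values:
  B0:   IN={a, b}   OUT={a, c, d}
  B1:   IN={a, c}   OUT={a, c, d}
  B2:   IN={a, c, d}   OUT={a, c, d}
  B3:   IN={a, c, d}   OUT={a, b, c, d}
  B4:   IN={b, c}   OUT={}

Merge at B2: OUT[B2] = IN[B3] = {a, c, d}
Applying B2's transfer function to that OUT value gives IN[B2] (row B2 above).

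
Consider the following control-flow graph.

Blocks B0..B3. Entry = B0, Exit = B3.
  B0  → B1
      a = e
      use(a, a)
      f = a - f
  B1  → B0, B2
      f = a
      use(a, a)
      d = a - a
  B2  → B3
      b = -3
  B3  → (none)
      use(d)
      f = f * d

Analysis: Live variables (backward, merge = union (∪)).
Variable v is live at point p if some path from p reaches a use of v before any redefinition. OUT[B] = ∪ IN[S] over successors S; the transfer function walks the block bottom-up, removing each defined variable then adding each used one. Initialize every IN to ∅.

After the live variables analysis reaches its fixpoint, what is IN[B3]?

Converged values:
  B0:   IN={e, f}   OUT={a, e}
  B1:   IN={a, e}   OUT={d, e, f}
  B2:   IN={d, f}   OUT={d, f}
  B3:   IN={d, f}   OUT={}

B3 is the boundary node: OUT[B3] = {}
Applying B3's transfer function to that OUT value gives IN[B3] (row B3 above).

Answer: {d, f}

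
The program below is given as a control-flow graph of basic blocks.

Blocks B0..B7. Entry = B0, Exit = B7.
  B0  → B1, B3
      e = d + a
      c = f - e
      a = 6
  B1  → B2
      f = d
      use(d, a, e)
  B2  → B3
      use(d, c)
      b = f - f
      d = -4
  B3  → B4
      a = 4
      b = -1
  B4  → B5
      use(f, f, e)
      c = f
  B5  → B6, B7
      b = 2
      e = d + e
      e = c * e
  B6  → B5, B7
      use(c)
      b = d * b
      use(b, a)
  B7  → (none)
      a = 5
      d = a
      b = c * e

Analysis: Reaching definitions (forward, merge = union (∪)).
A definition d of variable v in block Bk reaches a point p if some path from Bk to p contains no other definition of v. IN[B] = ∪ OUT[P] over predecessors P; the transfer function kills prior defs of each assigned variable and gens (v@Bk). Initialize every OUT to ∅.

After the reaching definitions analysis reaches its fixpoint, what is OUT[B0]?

Fixpoint table:
  B0:  IN={}  OUT={a@B0, c@B0, e@B0}
  B1:  IN={a@B0, c@B0, e@B0}  OUT={a@B0, c@B0, e@B0, f@B1}
  B2:  IN={a@B0, c@B0, e@B0, f@B1}  OUT={a@B0, b@B2, c@B0, d@B2, e@B0, f@B1}
  B3:  IN={a@B0, b@B2, c@B0, d@B2, e@B0, f@B1}  OUT={a@B3, b@B3, c@B0, d@B2, e@B0, f@B1}
  B4:  IN={a@B3, b@B3, c@B0, d@B2, e@B0, f@B1}  OUT={a@B3, b@B3, c@B4, d@B2, e@B0, f@B1}
  B5:  IN={a@B3, b@B3, b@B6, c@B4, d@B2, e@B0, e@B5, f@B1}  OUT={a@B3, b@B5, c@B4, d@B2, e@B5, f@B1}
  B6:  IN={a@B3, b@B5, c@B4, d@B2, e@B5, f@B1}  OUT={a@B3, b@B6, c@B4, d@B2, e@B5, f@B1}
  B7:  IN={a@B3, b@B5, b@B6, c@B4, d@B2, e@B5, f@B1}  OUT={a@B7, b@B7, c@B4, d@B7, e@B5, f@B1}

B0 is the boundary node: IN[B0] = {}
Applying B0's transfer function to that IN value gives OUT[B0] (row B0 above).

Answer: {a@B0, c@B0, e@B0}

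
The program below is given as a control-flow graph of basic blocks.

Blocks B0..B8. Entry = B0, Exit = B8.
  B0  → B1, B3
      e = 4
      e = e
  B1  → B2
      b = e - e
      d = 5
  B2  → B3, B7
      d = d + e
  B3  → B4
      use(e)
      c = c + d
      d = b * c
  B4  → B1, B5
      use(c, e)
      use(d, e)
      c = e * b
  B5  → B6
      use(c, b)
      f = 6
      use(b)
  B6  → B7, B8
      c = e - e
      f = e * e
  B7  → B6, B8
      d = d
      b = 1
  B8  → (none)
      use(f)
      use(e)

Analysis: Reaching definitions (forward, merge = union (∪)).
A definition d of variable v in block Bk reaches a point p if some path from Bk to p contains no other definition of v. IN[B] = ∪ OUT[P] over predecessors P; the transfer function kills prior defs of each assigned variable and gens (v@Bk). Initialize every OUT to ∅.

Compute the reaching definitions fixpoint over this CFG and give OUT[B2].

Answer: {b@B1, c@B4, d@B2, e@B0}

Derivation:
Fixpoint table:
  B0:   IN={}   OUT={e@B0}
  B1:   IN={b@B1, c@B4, d@B3, e@B0}   OUT={b@B1, c@B4, d@B1, e@B0}
  B2:   IN={b@B1, c@B4, d@B1, e@B0}   OUT={b@B1, c@B4, d@B2, e@B0}
  B3:   IN={b@B1, c@B4, d@B2, e@B0}   OUT={b@B1, c@B3, d@B3, e@B0}
  B4:   IN={b@B1, c@B3, d@B3, e@B0}   OUT={b@B1, c@B4, d@B3, e@B0}
  B5:   IN={b@B1, c@B4, d@B3, e@B0}   OUT={b@B1, c@B4, d@B3, e@B0, f@B5}
  B6:   IN={b@B1, b@B7, c@B4, c@B6, d@B3, d@B7, e@B0, f@B5, f@B6}   OUT={b@B1, b@B7, c@B6, d@B3, d@B7, e@B0, f@B6}
  B7:   IN={b@B1, b@B7, c@B4, c@B6, d@B2, d@B3, d@B7, e@B0, f@B6}   OUT={b@B7, c@B4, c@B6, d@B7, e@B0, f@B6}
  B8:   IN={b@B1, b@B7, c@B4, c@B6, d@B3, d@B7, e@B0, f@B6}   OUT={b@B1, b@B7, c@B4, c@B6, d@B3, d@B7, e@B0, f@B6}

Merge at B2: IN[B2] = OUT[B1] = {b@B1, c@B4, d@B1, e@B0}
Applying B2's transfer function to that IN value gives OUT[B2] (row B2 above).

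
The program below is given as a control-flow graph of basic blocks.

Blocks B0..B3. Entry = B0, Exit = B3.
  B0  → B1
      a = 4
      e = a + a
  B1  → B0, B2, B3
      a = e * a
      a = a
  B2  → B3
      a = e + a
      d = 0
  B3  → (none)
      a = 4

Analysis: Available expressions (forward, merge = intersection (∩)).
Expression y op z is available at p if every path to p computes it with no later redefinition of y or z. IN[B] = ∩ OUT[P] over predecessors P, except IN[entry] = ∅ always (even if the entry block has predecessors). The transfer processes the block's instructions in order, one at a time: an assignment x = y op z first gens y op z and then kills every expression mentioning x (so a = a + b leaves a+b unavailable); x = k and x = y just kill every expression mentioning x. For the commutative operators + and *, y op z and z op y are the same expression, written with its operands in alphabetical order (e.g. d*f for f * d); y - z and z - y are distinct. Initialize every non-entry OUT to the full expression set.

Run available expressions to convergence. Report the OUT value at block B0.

Per-block solution:
  B0: | IN={} | OUT={a+a}
  B1: | IN={a+a} | OUT={}
  B2: | IN={} | OUT={}
  B3: | IN={} | OUT={}

Merge at B0 (entry node, so the boundary value {} is joined with the incoming edge(s)): IN[B0] = {} ∩ OUT[B1] = {}
Applying B0's transfer function to that IN value gives OUT[B0] (row B0 above).

Answer: {a+a}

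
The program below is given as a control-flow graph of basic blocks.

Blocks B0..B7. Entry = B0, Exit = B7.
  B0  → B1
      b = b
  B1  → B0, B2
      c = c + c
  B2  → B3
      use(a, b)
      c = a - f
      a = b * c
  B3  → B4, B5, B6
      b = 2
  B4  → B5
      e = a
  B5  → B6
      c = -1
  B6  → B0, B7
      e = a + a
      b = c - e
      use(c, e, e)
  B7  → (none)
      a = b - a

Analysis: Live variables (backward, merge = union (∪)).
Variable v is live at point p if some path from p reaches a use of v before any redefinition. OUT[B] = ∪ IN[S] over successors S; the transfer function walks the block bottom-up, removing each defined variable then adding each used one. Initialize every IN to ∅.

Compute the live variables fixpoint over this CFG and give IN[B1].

Fixpoint table:
  B0:  IN={a, b, c, f}  OUT={a, b, c, f}
  B1:  IN={a, b, c, f}  OUT={a, b, c, f}
  B2:  IN={a, b, f}  OUT={a, c, f}
  B3:  IN={a, c, f}  OUT={a, c, f}
  B4:  IN={a, f}  OUT={a, f}
  B5:  IN={a, f}  OUT={a, c, f}
  B6:  IN={a, c, f}  OUT={a, b, c, f}
  B7:  IN={a, b}  OUT={}

Merge at B1: OUT[B1] = IN[B0] ⊔ IN[B2] = {a, b, c, f}
Applying B1's transfer function to that OUT value gives IN[B1] (row B1 above).

Answer: {a, b, c, f}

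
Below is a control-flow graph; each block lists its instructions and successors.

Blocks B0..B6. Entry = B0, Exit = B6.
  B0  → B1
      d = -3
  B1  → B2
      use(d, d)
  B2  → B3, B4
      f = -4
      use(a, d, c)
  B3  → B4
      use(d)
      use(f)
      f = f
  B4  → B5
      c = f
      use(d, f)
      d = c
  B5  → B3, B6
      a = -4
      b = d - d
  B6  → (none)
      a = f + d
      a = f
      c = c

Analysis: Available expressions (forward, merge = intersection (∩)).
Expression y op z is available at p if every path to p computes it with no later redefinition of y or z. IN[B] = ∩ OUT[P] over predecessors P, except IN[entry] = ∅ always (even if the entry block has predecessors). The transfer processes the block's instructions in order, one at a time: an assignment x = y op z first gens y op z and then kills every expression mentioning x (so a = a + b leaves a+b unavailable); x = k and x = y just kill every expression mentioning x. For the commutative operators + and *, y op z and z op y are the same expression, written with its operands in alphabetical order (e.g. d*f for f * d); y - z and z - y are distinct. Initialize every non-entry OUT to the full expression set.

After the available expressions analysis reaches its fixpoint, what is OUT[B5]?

Per-block solution:
  B0:   IN={}   OUT={}
  B1:   IN={}   OUT={}
  B2:   IN={}   OUT={}
  B3:   IN={}   OUT={}
  B4:   IN={}   OUT={}
  B5:   IN={}   OUT={d-d}
  B6:   IN={d-d}   OUT={d+f, d-d}

Merge at B5: IN[B5] = OUT[B4] = {}
Applying B5's transfer function to that IN value gives OUT[B5] (row B5 above).

Answer: {d-d}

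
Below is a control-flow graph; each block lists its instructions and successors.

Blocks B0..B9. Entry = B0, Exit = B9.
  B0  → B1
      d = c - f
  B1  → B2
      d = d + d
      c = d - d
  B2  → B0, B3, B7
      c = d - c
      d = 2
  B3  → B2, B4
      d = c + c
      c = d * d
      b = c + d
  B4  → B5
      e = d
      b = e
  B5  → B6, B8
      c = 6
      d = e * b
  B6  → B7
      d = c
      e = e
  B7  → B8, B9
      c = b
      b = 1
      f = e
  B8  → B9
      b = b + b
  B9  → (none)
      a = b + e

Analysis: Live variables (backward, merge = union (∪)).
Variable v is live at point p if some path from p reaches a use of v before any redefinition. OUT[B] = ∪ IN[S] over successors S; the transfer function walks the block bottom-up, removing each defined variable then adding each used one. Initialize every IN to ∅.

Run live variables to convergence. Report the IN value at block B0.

Answer: {b, c, e, f}

Working:
Converged values:
  B0:   IN={b, c, e, f}   OUT={b, d, e, f}
  B1:   IN={b, d, e, f}   OUT={b, c, d, e, f}
  B2:   IN={b, c, d, e, f}   OUT={b, c, e, f}
  B3:   IN={c, e, f}   OUT={b, c, d, e, f}
  B4:   IN={d}   OUT={b, e}
  B5:   IN={b, e}   OUT={b, c, e}
  B6:   IN={b, c, e}   OUT={b, e}
  B7:   IN={b, e}   OUT={b, e}
  B8:   IN={b, e}   OUT={b, e}
  B9:   IN={b, e}   OUT={}

Merge at B0: OUT[B0] = IN[B1] = {b, d, e, f}
Applying B0's transfer function to that OUT value gives IN[B0] (row B0 above).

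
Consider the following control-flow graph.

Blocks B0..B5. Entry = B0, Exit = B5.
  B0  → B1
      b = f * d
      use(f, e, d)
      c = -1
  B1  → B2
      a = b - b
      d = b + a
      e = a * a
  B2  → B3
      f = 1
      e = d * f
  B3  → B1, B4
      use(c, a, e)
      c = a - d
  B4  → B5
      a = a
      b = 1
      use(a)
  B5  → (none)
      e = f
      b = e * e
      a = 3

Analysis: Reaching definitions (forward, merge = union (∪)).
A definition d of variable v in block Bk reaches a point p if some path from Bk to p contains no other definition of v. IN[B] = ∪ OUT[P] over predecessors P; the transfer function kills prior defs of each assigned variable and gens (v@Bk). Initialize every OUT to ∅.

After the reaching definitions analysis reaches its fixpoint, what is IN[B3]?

Answer: {a@B1, b@B0, c@B0, c@B3, d@B1, e@B2, f@B2}

Working:
Fixpoint table:
  B0:  IN={}  OUT={b@B0, c@B0}
  B1:  IN={a@B1, b@B0, c@B0, c@B3, d@B1, e@B2, f@B2}  OUT={a@B1, b@B0, c@B0, c@B3, d@B1, e@B1, f@B2}
  B2:  IN={a@B1, b@B0, c@B0, c@B3, d@B1, e@B1, f@B2}  OUT={a@B1, b@B0, c@B0, c@B3, d@B1, e@B2, f@B2}
  B3:  IN={a@B1, b@B0, c@B0, c@B3, d@B1, e@B2, f@B2}  OUT={a@B1, b@B0, c@B3, d@B1, e@B2, f@B2}
  B4:  IN={a@B1, b@B0, c@B3, d@B1, e@B2, f@B2}  OUT={a@B4, b@B4, c@B3, d@B1, e@B2, f@B2}
  B5:  IN={a@B4, b@B4, c@B3, d@B1, e@B2, f@B2}  OUT={a@B5, b@B5, c@B3, d@B1, e@B5, f@B2}

Merge at B3: IN[B3] = OUT[B2] = {a@B1, b@B0, c@B0, c@B3, d@B1, e@B2, f@B2}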